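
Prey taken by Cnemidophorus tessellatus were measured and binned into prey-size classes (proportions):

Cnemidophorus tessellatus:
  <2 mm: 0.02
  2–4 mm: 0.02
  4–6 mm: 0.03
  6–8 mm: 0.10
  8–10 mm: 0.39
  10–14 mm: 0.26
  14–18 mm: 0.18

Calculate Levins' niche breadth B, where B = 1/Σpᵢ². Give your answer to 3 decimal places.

3.791

Σpᵢ² = 0.02² + 0.02² + 0.03² + 0.10² + 0.39² + 0.26² + 0.18² = 0.0004 + 0.0004 + 0.0009 + 0.0100 + 0.1521 + 0.0676 + 0.0324 = 0.2638
B = 1 / 0.2638 = 3.79075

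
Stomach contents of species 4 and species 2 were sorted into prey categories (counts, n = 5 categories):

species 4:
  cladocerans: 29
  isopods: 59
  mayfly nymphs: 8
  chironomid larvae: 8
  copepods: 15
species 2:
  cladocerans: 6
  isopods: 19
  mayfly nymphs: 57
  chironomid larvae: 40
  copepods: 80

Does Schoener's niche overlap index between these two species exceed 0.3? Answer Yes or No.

Proportions for species 4 (n=119): 29/119=0.2437, 59/119=0.4958, 8/119=0.0672, 8/119=0.0672, 15/119=0.1261
Proportions for species 2 (n=202): 6/202=0.0297, 19/202=0.0941, 57/202=0.2822, 40/202=0.1980, 80/202=0.3960
Σ|p₁ᵢ − p₂ᵢ| = 0.2140 + 0.4017 + 0.2150 + 0.1308 + 0.2699 = 1.2314
D = 1 − ½ × 1.2314 = 1 − 0.61570 = 0.38430
D = 0.38430 > 0.3 → Yes.

Yes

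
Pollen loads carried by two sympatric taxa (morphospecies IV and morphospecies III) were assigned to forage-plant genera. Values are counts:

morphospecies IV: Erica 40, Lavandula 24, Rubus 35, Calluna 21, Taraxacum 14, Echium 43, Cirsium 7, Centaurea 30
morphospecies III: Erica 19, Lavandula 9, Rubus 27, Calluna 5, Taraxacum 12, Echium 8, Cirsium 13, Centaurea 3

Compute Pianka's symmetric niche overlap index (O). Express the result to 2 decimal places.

0.83

Proportions for morphospecies IV (n=214): 40/214=0.1869, 24/214=0.1121, 35/214=0.1636, 21/214=0.0981, 14/214=0.0654, 43/214=0.2009, 7/214=0.0327, 30/214=0.1402
Proportions for morphospecies III (n=96): 19/96=0.1979, 9/96=0.0938, 27/96=0.2813, 5/96=0.0521, 12/96=0.1250, 8/96=0.0833, 13/96=0.1354, 3/96=0.0313
Σ p₁ᵢp₂ᵢ = 0.036988 + 0.010515 + 0.046021 + 0.005111 + 0.008175 + 0.016735 + 0.004428 + 0.004388 = 0.132361
Σp_1ᵢ² = 0.1869² + 0.1121² + 0.1636² + 0.0981² + 0.0654² + 0.2009² + 0.0327² + 0.1402² = 0.034932 + 0.012566 + 0.026765 + 0.009624 + 0.004277 + 0.040361 + 0.001069 + 0.019656 = 0.149250
Σp_2ᵢ² = 0.1979² + 0.0938² + 0.2813² + 0.0521² + 0.1250² + 0.0833² + 0.1354² + 0.0313² = 0.039164 + 0.008798 + 0.079130 + 0.002714 + 0.015625 + 0.006939 + 0.018333 + 0.000980 = 0.171683
O = 0.132361 / √(0.149250 × 0.171683) = 0.132361 / 0.1600740 = 0.8269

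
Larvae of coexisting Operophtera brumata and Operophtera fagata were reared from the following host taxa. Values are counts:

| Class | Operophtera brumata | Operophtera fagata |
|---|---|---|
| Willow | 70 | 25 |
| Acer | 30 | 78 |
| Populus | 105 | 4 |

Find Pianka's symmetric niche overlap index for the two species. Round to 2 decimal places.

Proportions for Operophtera brumata (n=205): 70/205=0.3415, 30/205=0.1463, 105/205=0.5122
Proportions for Operophtera fagata (n=107): 25/107=0.2336, 78/107=0.7290, 4/107=0.0374
Σ p₁ᵢp₂ᵢ = 0.079774 + 0.106653 + 0.019156 = 0.205583
Σp_1ᵢ² = 0.3415² + 0.1463² + 0.5122² = 0.116622 + 0.021404 + 0.262349 = 0.400375
Σp_2ᵢ² = 0.2336² + 0.7290² + 0.0374² = 0.054569 + 0.531441 + 0.001399 = 0.587409
O = 0.205583 / √(0.400375 × 0.587409) = 0.205583 / 0.4849576 = 0.4239

0.42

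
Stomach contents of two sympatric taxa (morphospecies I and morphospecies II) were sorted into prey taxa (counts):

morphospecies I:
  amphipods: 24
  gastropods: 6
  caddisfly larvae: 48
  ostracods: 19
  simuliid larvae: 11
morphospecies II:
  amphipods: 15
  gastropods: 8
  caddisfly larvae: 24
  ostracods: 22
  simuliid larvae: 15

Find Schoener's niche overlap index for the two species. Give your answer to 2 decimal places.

Proportions for morphospecies I (n=108): 24/108=0.2222, 6/108=0.0556, 48/108=0.4444, 19/108=0.1759, 11/108=0.1019
Proportions for morphospecies II (n=84): 15/84=0.1786, 8/84=0.0952, 24/84=0.2857, 22/84=0.2619, 15/84=0.1786
Σ|p₁ᵢ − p₂ᵢ| = 0.0436 + 0.0396 + 0.1587 + 0.0860 + 0.0767 = 0.4046
D = 1 − ½ × 0.4046 = 1 − 0.20230 = 0.79770

0.80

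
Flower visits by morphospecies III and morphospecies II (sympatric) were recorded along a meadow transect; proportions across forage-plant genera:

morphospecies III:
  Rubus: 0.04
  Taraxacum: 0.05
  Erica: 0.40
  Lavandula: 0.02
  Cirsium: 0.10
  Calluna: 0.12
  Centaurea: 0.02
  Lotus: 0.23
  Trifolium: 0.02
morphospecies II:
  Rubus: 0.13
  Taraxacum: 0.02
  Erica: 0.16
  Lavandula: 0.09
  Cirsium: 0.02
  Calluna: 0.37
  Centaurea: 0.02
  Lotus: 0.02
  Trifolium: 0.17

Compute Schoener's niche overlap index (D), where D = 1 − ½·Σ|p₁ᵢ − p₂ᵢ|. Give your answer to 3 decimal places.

0.440

Σ|p₁ᵢ − p₂ᵢ| = 0.09 + 0.03 + 0.24 + 0.07 + 0.08 + 0.25 + 0.00 + 0.21 + 0.15 = 1.12
D = 1 − ½ × 1.12 = 1 − 0.560 = 0.44000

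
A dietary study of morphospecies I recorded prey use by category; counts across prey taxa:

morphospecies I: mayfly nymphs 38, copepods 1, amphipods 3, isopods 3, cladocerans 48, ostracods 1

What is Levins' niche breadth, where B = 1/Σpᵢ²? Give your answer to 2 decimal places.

Proportions for morphospecies I (n=94): 38/94=0.4043, 1/94=0.0106, 3/94=0.0319, 3/94=0.0319, 48/94=0.5106, 1/94=0.0106
Σpᵢ² = 0.4043² + 0.0106² + 0.0319² + 0.0319² + 0.5106² + 0.0106² = 0.163458 + 0.000112 + 0.001018 + 0.001018 + 0.260712 + 0.000112 = 0.426430
B = 1 / 0.426430 = 2.3451

2.35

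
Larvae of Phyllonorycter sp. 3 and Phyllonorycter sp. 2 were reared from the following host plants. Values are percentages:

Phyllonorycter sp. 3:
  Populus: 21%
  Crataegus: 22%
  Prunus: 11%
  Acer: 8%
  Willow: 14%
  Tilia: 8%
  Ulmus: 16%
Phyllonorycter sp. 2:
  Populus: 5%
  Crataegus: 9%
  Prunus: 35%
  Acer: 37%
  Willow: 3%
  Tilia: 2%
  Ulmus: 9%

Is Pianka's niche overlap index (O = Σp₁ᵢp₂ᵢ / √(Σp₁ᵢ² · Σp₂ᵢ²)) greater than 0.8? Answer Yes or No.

Convert percentages to proportions (divide by 100).
Σ p₁ᵢp₂ᵢ = 0.0105 + 0.0198 + 0.0385 + 0.0296 + 0.0042 + 0.0016 + 0.0144 = 0.1186
Σp_1ᵢ² = 0.21² + 0.22² + 0.11² + 0.08² + 0.14² + 0.08² + 0.16² = 0.0441 + 0.0484 + 0.0121 + 0.0064 + 0.0196 + 0.0064 + 0.0256 = 0.1626
Σp_2ᵢ² = 0.05² + 0.09² + 0.35² + 0.37² + 0.03² + 0.02² + 0.09² = 0.0025 + 0.0081 + 0.1225 + 0.1369 + 0.0009 + 0.0004 + 0.0081 = 0.2794
O = 0.1186 / √(0.1626 × 0.2794) = 0.1186 / 0.21314 = 0.5564
O = 0.5564 < 0.8 → No.

No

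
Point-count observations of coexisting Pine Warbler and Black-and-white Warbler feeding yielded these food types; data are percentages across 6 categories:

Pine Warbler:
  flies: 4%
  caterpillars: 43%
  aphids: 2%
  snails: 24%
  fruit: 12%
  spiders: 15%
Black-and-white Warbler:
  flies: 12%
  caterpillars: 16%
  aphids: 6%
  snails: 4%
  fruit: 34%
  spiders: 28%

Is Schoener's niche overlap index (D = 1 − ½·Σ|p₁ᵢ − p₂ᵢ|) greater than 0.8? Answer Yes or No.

Convert percentages to proportions (divide by 100).
Σ|p₁ᵢ − p₂ᵢ| = 0.08 + 0.27 + 0.04 + 0.20 + 0.22 + 0.13 = 0.94
D = 1 − ½ × 0.94 = 1 − 0.470 = 0.5300
D = 0.5300 < 0.8 → No.

No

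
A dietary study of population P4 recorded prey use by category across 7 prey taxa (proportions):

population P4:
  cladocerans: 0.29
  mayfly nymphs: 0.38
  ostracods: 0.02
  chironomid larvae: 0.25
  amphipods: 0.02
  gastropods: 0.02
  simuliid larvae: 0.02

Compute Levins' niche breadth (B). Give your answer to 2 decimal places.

3.42

Σpᵢ² = 0.29² + 0.38² + 0.02² + 0.25² + 0.02² + 0.02² + 0.02² = 0.0841 + 0.1444 + 0.0004 + 0.0625 + 0.0004 + 0.0004 + 0.0004 = 0.2926
B = 1 / 0.2926 = 3.4176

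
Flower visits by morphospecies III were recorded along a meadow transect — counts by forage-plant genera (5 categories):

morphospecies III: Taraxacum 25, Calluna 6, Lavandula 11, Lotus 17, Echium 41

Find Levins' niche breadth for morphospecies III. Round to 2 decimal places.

3.63

Proportions for morphospecies III (n=100): 25/100=0.2500, 6/100=0.0600, 11/100=0.1100, 17/100=0.1700, 41/100=0.4100
Σpᵢ² = 0.2500² + 0.0600² + 0.1100² + 0.1700² + 0.4100² = 0.062500 + 0.003600 + 0.012100 + 0.028900 + 0.168100 = 0.275200
B = 1 / 0.275200 = 3.6337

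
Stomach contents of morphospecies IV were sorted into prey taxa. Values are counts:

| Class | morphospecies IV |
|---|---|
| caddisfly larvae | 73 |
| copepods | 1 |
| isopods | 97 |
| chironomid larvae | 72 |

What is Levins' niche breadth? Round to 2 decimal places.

Proportions for morphospecies IV (n=243): 73/243=0.3004, 1/243=0.0041, 97/243=0.3992, 72/243=0.2963
Σpᵢ² = 0.3004² + 0.0041² + 0.3992² + 0.2963² = 0.090240 + 0.000017 + 0.159361 + 0.087794 = 0.337412
B = 1 / 0.337412 = 2.9637

2.96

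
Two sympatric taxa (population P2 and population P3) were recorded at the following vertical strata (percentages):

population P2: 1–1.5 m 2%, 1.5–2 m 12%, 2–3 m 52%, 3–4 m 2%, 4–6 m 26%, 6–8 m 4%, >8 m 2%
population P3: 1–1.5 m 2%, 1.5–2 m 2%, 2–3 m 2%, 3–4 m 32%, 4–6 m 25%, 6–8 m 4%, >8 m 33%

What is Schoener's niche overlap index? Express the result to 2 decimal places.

Convert percentages to proportions (divide by 100).
Σ|p₁ᵢ − p₂ᵢ| = 0.00 + 0.10 + 0.50 + 0.30 + 0.01 + 0.00 + 0.31 = 1.22
D = 1 − ½ × 1.22 = 1 − 0.610 = 0.3900

0.39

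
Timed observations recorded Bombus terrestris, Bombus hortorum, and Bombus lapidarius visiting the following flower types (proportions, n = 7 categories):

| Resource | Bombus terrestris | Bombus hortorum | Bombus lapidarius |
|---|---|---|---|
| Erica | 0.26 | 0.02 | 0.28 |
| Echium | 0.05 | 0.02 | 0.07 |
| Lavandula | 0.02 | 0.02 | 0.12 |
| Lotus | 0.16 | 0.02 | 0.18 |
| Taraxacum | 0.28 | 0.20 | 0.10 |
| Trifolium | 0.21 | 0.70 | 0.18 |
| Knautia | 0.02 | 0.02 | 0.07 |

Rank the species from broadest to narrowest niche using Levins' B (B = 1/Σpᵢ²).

Bombus lapidarius > Bombus terrestris > Bombus hortorum

Σp_terrᵢ² = 0.26² + 0.05² + 0.02² + 0.16² + 0.28² + 0.21² + 0.02² = 0.0676 + 0.0025 + 0.0004 + 0.0256 + 0.0784 + 0.0441 + 0.0004 = 0.2190
B_terr = 1 / 0.2190 = 4.5662
Σp_hortᵢ² = 0.02² + 0.02² + 0.02² + 0.02² + 0.20² + 0.70² + 0.02² = 0.0004 + 0.0004 + 0.0004 + 0.0004 + 0.0400 + 0.4900 + 0.0004 = 0.5320
B_hort = 1 / 0.5320 = 1.8797
Σp_lapiᵢ² = 0.28² + 0.07² + 0.12² + 0.18² + 0.10² + 0.18² + 0.07² = 0.0784 + 0.0049 + 0.0144 + 0.0324 + 0.0100 + 0.0324 + 0.0049 = 0.1774
B_lapi = 1 / 0.1774 = 5.6370
Ranking by B (broadest → narrowest): Bombus lapidarius (5.64) > Bombus terrestris (4.57) > Bombus hortorum (1.88)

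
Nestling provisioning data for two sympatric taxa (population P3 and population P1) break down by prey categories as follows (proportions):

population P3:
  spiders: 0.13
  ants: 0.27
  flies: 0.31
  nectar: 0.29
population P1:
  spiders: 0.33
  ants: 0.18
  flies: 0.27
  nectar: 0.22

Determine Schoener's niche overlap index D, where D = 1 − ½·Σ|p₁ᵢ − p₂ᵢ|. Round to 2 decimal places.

0.80

Σ|p₁ᵢ − p₂ᵢ| = 0.20 + 0.09 + 0.04 + 0.07 = 0.40
D = 1 − ½ × 0.40 = 1 − 0.200 = 0.8000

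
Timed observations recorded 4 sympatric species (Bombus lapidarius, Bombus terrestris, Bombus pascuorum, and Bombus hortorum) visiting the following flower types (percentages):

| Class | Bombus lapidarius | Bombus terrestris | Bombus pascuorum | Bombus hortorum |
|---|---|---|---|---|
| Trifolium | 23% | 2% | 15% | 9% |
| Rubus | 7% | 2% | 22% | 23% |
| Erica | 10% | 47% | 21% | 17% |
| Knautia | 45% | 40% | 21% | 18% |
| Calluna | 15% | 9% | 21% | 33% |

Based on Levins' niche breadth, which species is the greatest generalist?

Bombus pascuorum

Convert percentages to proportions (divide by 100).
Σp_lapiᵢ² = 0.23² + 0.07² + 0.10² + 0.45² + 0.15² = 0.0529 + 0.0049 + 0.0100 + 0.2025 + 0.0225 = 0.2928
B_lapi = 1 / 0.2928 = 3.4153
Σp_terrᵢ² = 0.02² + 0.02² + 0.47² + 0.40² + 0.09² = 0.0004 + 0.0004 + 0.2209 + 0.1600 + 0.0081 = 0.3898
B_terr = 1 / 0.3898 = 2.5654
Σp_pascᵢ² = 0.15² + 0.22² + 0.21² + 0.21² + 0.21² = 0.0225 + 0.0484 + 0.0441 + 0.0441 + 0.0441 = 0.2032
B_pasc = 1 / 0.2032 = 4.9213
Σp_hortᵢ² = 0.09² + 0.23² + 0.17² + 0.18² + 0.33² = 0.0081 + 0.0529 + 0.0289 + 0.0324 + 0.1089 = 0.2312
B_hort = 1 / 0.2312 = 4.3253
Highest B → broadest niche (most generalist): Bombus pascuorum (B = 4.92).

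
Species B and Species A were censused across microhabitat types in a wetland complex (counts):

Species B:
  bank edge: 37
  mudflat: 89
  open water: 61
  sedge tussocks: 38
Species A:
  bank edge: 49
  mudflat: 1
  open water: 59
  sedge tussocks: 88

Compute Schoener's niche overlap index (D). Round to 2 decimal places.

0.61

Proportions for Species B (n=225): 37/225=0.1644, 89/225=0.3956, 61/225=0.2711, 38/225=0.1689
Proportions for Species A (n=197): 49/197=0.2487, 1/197=0.0051, 59/197=0.2995, 88/197=0.4467
Σ|p₁ᵢ − p₂ᵢ| = 0.0843 + 0.3905 + 0.0284 + 0.2778 = 0.7810
D = 1 − ½ × 0.7810 = 1 − 0.39050 = 0.60950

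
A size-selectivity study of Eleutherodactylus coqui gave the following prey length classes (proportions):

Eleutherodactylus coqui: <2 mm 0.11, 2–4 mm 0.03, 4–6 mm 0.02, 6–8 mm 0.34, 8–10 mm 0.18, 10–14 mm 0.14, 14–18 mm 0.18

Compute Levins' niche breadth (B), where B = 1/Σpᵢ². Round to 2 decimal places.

4.69

Σpᵢ² = 0.11² + 0.03² + 0.02² + 0.34² + 0.18² + 0.14² + 0.18² = 0.0121 + 0.0009 + 0.0004 + 0.1156 + 0.0324 + 0.0196 + 0.0324 = 0.2134
B = 1 / 0.2134 = 4.6860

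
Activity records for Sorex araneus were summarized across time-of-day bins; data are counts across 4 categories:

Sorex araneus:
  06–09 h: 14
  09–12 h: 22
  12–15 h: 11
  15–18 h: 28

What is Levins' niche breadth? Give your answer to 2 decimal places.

3.55

Proportions for Sorex araneus (n=75): 14/75=0.1867, 22/75=0.2933, 11/75=0.1467, 28/75=0.3733
Σpᵢ² = 0.1867² + 0.2933² + 0.1467² + 0.3733² = 0.034857 + 0.086025 + 0.021521 + 0.139353 = 0.281756
B = 1 / 0.281756 = 3.5492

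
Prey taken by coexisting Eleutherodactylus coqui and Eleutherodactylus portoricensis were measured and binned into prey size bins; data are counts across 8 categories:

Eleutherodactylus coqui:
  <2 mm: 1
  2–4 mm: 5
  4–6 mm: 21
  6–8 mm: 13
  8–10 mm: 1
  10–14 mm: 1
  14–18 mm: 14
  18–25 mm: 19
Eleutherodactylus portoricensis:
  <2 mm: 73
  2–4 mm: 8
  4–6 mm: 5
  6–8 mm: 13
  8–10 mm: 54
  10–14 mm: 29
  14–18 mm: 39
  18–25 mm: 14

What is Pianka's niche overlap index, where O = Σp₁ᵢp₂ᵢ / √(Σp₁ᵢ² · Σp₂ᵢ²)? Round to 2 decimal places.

0.35

Proportions for Eleutherodactylus coqui (n=75): 1/75=0.0133, 5/75=0.0667, 21/75=0.2800, 13/75=0.1733, 1/75=0.0133, 1/75=0.0133, 14/75=0.1867, 19/75=0.2533
Proportions for Eleutherodactylus portoricensis (n=235): 73/235=0.3106, 8/235=0.0340, 5/235=0.0213, 13/235=0.0553, 54/235=0.2298, 29/235=0.1234, 39/235=0.1660, 14/235=0.0596
Σ p₁ᵢp₂ᵢ = 0.004131 + 0.002268 + 0.005964 + 0.009583 + 0.003056 + 0.001641 + 0.030992 + 0.015097 = 0.072732
Σp_1ᵢ² = 0.0133² + 0.0667² + 0.2800² + 0.1733² + 0.0133² + 0.0133² + 0.1867² + 0.2533² = 0.000177 + 0.004449 + 0.078400 + 0.030033 + 0.000177 + 0.000177 + 0.034857 + 0.064161 = 0.212431
Σp_2ᵢ² = 0.3106² + 0.0340² + 0.0213² + 0.0553² + 0.2298² + 0.1234² + 0.1660² + 0.0596² = 0.096472 + 0.001156 + 0.000454 + 0.003058 + 0.052808 + 0.015228 + 0.027556 + 0.003552 = 0.200284
O = 0.072732 / √(0.212431 × 0.200284) = 0.072732 / 0.2062681 = 0.3526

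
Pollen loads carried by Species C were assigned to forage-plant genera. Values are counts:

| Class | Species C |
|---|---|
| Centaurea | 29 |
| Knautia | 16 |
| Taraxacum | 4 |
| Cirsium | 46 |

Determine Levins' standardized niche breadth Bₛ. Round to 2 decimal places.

Proportions for Species C (n=95): 29/95=0.3053, 16/95=0.1684, 4/95=0.0421, 46/95=0.4842
Σpᵢ² = 0.3053² + 0.1684² + 0.0421² + 0.4842² = 0.093208 + 0.028359 + 0.001772 + 0.234450 = 0.357789
B = 1 / 0.357789 = 2.7949
Bₛ = (B − 1)/(n − 1) = (2.7949 − 1)/(4 − 1) = 1.7949/3 = 0.5983

0.60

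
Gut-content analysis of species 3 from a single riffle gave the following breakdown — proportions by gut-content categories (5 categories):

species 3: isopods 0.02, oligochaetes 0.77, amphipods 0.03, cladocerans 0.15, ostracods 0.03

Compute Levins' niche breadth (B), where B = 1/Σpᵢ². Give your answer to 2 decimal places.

1.62

Σpᵢ² = 0.02² + 0.77² + 0.03² + 0.15² + 0.03² = 0.0004 + 0.5929 + 0.0009 + 0.0225 + 0.0009 = 0.6176
B = 1 / 0.6176 = 1.6192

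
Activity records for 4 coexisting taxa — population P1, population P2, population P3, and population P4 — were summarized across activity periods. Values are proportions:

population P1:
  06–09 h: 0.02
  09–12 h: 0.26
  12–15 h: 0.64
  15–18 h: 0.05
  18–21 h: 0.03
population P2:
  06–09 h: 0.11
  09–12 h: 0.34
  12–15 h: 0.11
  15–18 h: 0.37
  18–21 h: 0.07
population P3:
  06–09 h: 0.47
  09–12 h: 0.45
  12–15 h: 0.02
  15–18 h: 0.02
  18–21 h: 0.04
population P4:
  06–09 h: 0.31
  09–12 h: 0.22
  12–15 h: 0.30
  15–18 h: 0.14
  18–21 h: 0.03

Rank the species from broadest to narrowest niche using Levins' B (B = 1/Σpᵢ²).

population P4 > population P2 > population P3 > population P1

Σp_P1ᵢ² = 0.02² + 0.26² + 0.64² + 0.05² + 0.03² = 0.0004 + 0.0676 + 0.4096 + 0.0025 + 0.0009 = 0.4810
B_P1 = 1 / 0.4810 = 2.0790
Σp_P2ᵢ² = 0.11² + 0.34² + 0.11² + 0.37² + 0.07² = 0.0121 + 0.1156 + 0.0121 + 0.1369 + 0.0049 = 0.2816
B_P2 = 1 / 0.2816 = 3.5511
Σp_P3ᵢ² = 0.47² + 0.45² + 0.02² + 0.02² + 0.04² = 0.2209 + 0.2025 + 0.0004 + 0.0004 + 0.0016 = 0.4258
B_P3 = 1 / 0.4258 = 2.3485
Σp_P4ᵢ² = 0.31² + 0.22² + 0.30² + 0.14² + 0.03² = 0.0961 + 0.0484 + 0.0900 + 0.0196 + 0.0009 = 0.2550
B_P4 = 1 / 0.2550 = 3.9216
Ranking by B (broadest → narrowest): population P4 (3.92) > population P2 (3.55) > population P3 (2.35) > population P1 (2.08)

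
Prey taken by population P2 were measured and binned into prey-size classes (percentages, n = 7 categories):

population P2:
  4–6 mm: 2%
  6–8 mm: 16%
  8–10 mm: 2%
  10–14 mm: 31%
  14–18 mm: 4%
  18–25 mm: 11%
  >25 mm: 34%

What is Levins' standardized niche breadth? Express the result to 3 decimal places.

0.495

Convert percentages to proportions (divide by 100).
Σpᵢ² = 0.02² + 0.16² + 0.02² + 0.31² + 0.04² + 0.11² + 0.34² = 0.0004 + 0.0256 + 0.0004 + 0.0961 + 0.0016 + 0.0121 + 0.1156 = 0.2518
B = 1 / 0.2518 = 3.97141
Bₛ = (B − 1)/(n − 1) = (3.97141 − 1)/(7 − 1) = 2.97141/6 = 0.49524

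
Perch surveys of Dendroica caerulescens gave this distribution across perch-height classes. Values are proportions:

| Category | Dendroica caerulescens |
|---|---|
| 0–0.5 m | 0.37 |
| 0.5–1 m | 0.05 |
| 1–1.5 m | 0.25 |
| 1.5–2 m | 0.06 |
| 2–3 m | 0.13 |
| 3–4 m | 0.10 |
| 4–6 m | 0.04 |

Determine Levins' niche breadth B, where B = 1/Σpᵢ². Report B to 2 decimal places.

4.27

Σpᵢ² = 0.37² + 0.05² + 0.25² + 0.06² + 0.13² + 0.10² + 0.04² = 0.1369 + 0.0025 + 0.0625 + 0.0036 + 0.0169 + 0.0100 + 0.0016 = 0.2340
B = 1 / 0.2340 = 4.2735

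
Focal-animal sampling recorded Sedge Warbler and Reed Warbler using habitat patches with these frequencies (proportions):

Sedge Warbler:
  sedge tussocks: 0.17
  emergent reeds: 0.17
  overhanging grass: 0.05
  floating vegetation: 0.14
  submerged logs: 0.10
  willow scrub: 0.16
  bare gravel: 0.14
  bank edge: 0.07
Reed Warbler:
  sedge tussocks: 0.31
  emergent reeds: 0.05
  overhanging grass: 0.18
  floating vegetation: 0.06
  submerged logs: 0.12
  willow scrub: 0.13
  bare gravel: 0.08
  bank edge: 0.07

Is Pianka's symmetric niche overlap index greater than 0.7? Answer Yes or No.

Σ p₁ᵢp₂ᵢ = 0.0527 + 0.0085 + 0.0090 + 0.0084 + 0.0120 + 0.0208 + 0.0112 + 0.0049 = 0.1275
Σp_1ᵢ² = 0.17² + 0.17² + 0.05² + 0.14² + 0.10² + 0.16² + 0.14² + 0.07² = 0.0289 + 0.0289 + 0.0025 + 0.0196 + 0.0100 + 0.0256 + 0.0196 + 0.0049 = 0.1400
Σp_2ᵢ² = 0.31² + 0.05² + 0.18² + 0.06² + 0.12² + 0.13² + 0.08² + 0.07² = 0.0961 + 0.0025 + 0.0324 + 0.0036 + 0.0144 + 0.0169 + 0.0064 + 0.0049 = 0.1772
O = 0.1275 / √(0.1400 × 0.1772) = 0.1275 / 0.15751 = 0.8095
O = 0.8095 > 0.7 → Yes.

Yes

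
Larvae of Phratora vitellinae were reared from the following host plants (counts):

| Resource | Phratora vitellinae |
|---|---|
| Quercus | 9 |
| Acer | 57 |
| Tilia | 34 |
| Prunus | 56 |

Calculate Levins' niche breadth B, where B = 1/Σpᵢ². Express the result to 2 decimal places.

Proportions for Phratora vitellinae (n=156): 9/156=0.0577, 57/156=0.3654, 34/156=0.2179, 56/156=0.3590
Σpᵢ² = 0.0577² + 0.3654² + 0.2179² + 0.3590² = 0.003329 + 0.133517 + 0.047480 + 0.128881 = 0.313207
B = 1 / 0.313207 = 3.1928

3.19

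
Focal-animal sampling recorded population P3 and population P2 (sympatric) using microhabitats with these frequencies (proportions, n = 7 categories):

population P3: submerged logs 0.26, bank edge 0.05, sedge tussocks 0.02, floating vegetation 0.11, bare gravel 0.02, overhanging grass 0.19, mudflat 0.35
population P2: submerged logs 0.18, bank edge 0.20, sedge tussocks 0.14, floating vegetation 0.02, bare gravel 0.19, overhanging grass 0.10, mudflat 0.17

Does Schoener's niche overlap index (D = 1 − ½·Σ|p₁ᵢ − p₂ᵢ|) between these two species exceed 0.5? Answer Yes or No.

Σ|p₁ᵢ − p₂ᵢ| = 0.08 + 0.15 + 0.12 + 0.09 + 0.17 + 0.09 + 0.18 = 0.88
D = 1 − ½ × 0.88 = 1 − 0.440 = 0.5600
D = 0.5600 > 0.5 → Yes.

Yes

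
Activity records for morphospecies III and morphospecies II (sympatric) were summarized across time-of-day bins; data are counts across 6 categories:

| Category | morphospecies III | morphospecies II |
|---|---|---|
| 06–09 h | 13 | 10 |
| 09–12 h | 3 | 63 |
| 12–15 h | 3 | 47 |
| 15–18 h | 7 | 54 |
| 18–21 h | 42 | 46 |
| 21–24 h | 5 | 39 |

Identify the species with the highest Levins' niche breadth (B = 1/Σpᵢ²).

Proportions for morphospecies III (n=73): 13/73=0.1781, 3/73=0.0411, 3/73=0.0411, 7/73=0.0959, 42/73=0.5753, 5/73=0.0685
Proportions for morphospecies II (n=259): 10/259=0.0386, 63/259=0.2432, 47/259=0.1815, 54/259=0.2085, 46/259=0.1776, 39/259=0.1506
Σp_IIIᵢ² = 0.1781² + 0.0411² + 0.0411² + 0.0959² + 0.5753² + 0.0685² = 0.031720 + 0.001689 + 0.001689 + 0.009197 + 0.330970 + 0.004692 = 0.379957
B_III = 1 / 0.379957 = 2.6319
Σp_IIᵢ² = 0.0386² + 0.2432² + 0.1815² + 0.2085² + 0.1776² + 0.1506² = 0.001490 + 0.059146 + 0.032942 + 0.043472 + 0.031542 + 0.022680 = 0.191272
B_II = 1 / 0.191272 = 5.2282
Highest B → broadest niche (most generalist): morphospecies II (B = 5.23).

morphospecies II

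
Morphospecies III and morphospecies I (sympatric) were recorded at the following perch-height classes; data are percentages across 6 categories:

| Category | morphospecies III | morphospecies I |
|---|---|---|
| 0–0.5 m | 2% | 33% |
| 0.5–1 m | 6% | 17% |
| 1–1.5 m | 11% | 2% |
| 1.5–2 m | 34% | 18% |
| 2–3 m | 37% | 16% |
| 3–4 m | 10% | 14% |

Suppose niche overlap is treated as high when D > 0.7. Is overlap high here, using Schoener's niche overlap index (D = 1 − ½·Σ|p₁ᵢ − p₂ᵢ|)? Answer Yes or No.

No

Convert percentages to proportions (divide by 100).
Σ|p₁ᵢ − p₂ᵢ| = 0.31 + 0.11 + 0.09 + 0.16 + 0.21 + 0.04 = 0.92
D = 1 − ½ × 0.92 = 1 − 0.460 = 0.5400
D = 0.5400 < 0.7 → No.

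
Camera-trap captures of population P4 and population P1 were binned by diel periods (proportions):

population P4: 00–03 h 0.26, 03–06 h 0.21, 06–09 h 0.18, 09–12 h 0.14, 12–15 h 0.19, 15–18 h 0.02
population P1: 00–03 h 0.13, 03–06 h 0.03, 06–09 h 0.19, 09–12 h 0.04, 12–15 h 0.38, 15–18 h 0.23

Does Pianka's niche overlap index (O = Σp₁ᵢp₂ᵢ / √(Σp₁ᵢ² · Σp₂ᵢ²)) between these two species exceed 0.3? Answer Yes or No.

Σ p₁ᵢp₂ᵢ = 0.0338 + 0.0063 + 0.0342 + 0.0056 + 0.0722 + 0.0046 = 0.1567
Σp_1ᵢ² = 0.26² + 0.21² + 0.18² + 0.14² + 0.19² + 0.02² = 0.0676 + 0.0441 + 0.0324 + 0.0196 + 0.0361 + 0.0004 = 0.2002
Σp_2ᵢ² = 0.13² + 0.03² + 0.19² + 0.04² + 0.38² + 0.23² = 0.0169 + 0.0009 + 0.0361 + 0.0016 + 0.1444 + 0.0529 = 0.2528
O = 0.1567 / √(0.2002 × 0.2528) = 0.1567 / 0.22497 = 0.6965
O = 0.6965 > 0.3 → Yes.

Yes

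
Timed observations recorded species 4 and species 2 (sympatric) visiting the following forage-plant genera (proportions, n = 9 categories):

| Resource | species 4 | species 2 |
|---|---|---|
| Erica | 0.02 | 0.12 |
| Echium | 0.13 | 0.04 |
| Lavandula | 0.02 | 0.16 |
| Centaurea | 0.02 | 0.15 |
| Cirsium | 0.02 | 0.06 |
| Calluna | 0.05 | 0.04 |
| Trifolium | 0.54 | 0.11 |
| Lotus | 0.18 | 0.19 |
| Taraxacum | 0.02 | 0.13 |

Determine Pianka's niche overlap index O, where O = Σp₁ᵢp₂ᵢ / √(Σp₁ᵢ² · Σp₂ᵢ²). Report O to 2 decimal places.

0.53

Σ p₁ᵢp₂ᵢ = 0.0024 + 0.0052 + 0.0032 + 0.0030 + 0.0012 + 0.0020 + 0.0594 + 0.0342 + 0.0026 = 0.1132
Σp_1ᵢ² = 0.02² + 0.13² + 0.02² + 0.02² + 0.02² + 0.05² + 0.54² + 0.18² + 0.02² = 0.0004 + 0.0169 + 0.0004 + 0.0004 + 0.0004 + 0.0025 + 0.2916 + 0.0324 + 0.0004 = 0.3454
Σp_2ᵢ² = 0.12² + 0.04² + 0.16² + 0.15² + 0.06² + 0.04² + 0.11² + 0.19² + 0.13² = 0.0144 + 0.0016 + 0.0256 + 0.0225 + 0.0036 + 0.0016 + 0.0121 + 0.0361 + 0.0169 = 0.1344
O = 0.1132 / √(0.3454 × 0.1344) = 0.1132 / 0.21546 = 0.5254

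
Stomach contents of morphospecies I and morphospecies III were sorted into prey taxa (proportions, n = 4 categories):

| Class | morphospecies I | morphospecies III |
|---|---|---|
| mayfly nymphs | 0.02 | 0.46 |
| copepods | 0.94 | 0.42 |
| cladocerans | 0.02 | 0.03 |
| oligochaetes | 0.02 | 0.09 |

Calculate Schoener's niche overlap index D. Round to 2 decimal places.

Σ|p₁ᵢ − p₂ᵢ| = 0.44 + 0.52 + 0.01 + 0.07 = 1.04
D = 1 − ½ × 1.04 = 1 − 0.520 = 0.4800

0.48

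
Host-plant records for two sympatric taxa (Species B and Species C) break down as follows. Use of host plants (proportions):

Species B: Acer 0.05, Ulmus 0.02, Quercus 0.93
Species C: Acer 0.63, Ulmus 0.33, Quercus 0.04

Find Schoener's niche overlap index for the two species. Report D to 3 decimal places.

Σ|p₁ᵢ − p₂ᵢ| = 0.58 + 0.31 + 0.89 = 1.78
D = 1 − ½ × 1.78 = 1 − 0.890 = 0.11000

0.110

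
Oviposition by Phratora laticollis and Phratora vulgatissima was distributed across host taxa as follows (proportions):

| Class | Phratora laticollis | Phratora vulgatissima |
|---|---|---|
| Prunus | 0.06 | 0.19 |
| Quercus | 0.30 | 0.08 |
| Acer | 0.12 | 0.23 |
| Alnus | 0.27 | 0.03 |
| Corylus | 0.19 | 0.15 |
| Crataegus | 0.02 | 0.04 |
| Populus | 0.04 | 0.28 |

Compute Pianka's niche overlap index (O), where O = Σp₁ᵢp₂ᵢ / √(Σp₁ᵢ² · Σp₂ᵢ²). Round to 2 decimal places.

0.53

Σ p₁ᵢp₂ᵢ = 0.0114 + 0.0240 + 0.0276 + 0.0081 + 0.0285 + 0.0008 + 0.0112 = 0.1116
Σp_1ᵢ² = 0.06² + 0.30² + 0.12² + 0.27² + 0.19² + 0.02² + 0.04² = 0.0036 + 0.0900 + 0.0144 + 0.0729 + 0.0361 + 0.0004 + 0.0016 = 0.2190
Σp_2ᵢ² = 0.19² + 0.08² + 0.23² + 0.03² + 0.15² + 0.04² + 0.28² = 0.0361 + 0.0064 + 0.0529 + 0.0009 + 0.0225 + 0.0016 + 0.0784 = 0.1988
O = 0.1116 / √(0.2190 × 0.1988) = 0.1116 / 0.20866 = 0.5348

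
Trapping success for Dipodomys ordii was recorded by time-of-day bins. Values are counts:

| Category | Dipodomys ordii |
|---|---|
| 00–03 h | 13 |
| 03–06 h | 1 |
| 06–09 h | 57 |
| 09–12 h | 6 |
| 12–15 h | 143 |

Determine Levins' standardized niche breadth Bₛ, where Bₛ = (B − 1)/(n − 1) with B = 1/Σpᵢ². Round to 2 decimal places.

Proportions for Dipodomys ordii (n=220): 13/220=0.0591, 1/220=0.0045, 57/220=0.2591, 6/220=0.0273, 143/220=0.6500
Σpᵢ² = 0.0591² + 0.0045² + 0.2591² + 0.0273² + 0.6500² = 0.003493 + 0.000020 + 0.067133 + 0.000745 + 0.422500 = 0.493891
B = 1 / 0.493891 = 2.0247
Bₛ = (B − 1)/(n − 1) = (2.0247 − 1)/(5 − 1) = 1.0247/4 = 0.2562

0.26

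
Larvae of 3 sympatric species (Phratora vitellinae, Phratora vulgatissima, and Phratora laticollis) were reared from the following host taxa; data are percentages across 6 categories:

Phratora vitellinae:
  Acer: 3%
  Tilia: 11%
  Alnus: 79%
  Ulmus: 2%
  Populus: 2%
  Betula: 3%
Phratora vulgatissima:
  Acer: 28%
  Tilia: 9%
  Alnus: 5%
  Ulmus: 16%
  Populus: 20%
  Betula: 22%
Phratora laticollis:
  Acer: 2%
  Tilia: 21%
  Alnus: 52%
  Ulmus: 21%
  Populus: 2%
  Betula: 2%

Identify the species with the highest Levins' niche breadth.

Phratora vulgatissima

Convert percentages to proportions (divide by 100).
Σp_viteᵢ² = 0.03² + 0.11² + 0.79² + 0.02² + 0.02² + 0.03² = 0.0009 + 0.0121 + 0.6241 + 0.0004 + 0.0004 + 0.0009 = 0.6388
B_vite = 1 / 0.6388 = 1.5654
Σp_vulgᵢ² = 0.28² + 0.09² + 0.05² + 0.16² + 0.20² + 0.22² = 0.0784 + 0.0081 + 0.0025 + 0.0256 + 0.0400 + 0.0484 = 0.2030
B_vulg = 1 / 0.2030 = 4.9261
Σp_latiᵢ² = 0.02² + 0.21² + 0.52² + 0.21² + 0.02² + 0.02² = 0.0004 + 0.0441 + 0.2704 + 0.0441 + 0.0004 + 0.0004 = 0.3598
B_lati = 1 / 0.3598 = 2.7793
Highest B → broadest niche (most generalist): Phratora vulgatissima (B = 4.93).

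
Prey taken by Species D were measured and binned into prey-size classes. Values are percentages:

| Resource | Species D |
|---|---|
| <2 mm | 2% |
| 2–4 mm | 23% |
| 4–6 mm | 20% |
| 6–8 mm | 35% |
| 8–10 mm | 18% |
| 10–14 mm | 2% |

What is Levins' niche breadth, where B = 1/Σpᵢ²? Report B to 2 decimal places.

4.02

Convert percentages to proportions (divide by 100).
Σpᵢ² = 0.02² + 0.23² + 0.20² + 0.35² + 0.18² + 0.02² = 0.0004 + 0.0529 + 0.0400 + 0.1225 + 0.0324 + 0.0004 = 0.2486
B = 1 / 0.2486 = 4.0225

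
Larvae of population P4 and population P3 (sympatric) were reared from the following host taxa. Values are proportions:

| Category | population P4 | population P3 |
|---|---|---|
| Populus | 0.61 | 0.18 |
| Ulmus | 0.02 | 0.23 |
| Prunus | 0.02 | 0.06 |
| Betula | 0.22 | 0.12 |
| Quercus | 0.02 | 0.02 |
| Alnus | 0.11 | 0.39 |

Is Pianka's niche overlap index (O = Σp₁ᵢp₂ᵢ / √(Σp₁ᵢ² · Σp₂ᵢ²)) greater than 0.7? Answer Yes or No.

No

Σ p₁ᵢp₂ᵢ = 0.1098 + 0.0046 + 0.0012 + 0.0264 + 0.0004 + 0.0429 = 0.1853
Σp_1ᵢ² = 0.61² + 0.02² + 0.02² + 0.22² + 0.02² + 0.11² = 0.3721 + 0.0004 + 0.0004 + 0.0484 + 0.0004 + 0.0121 = 0.4338
Σp_2ᵢ² = 0.18² + 0.23² + 0.06² + 0.12² + 0.02² + 0.39² = 0.0324 + 0.0529 + 0.0036 + 0.0144 + 0.0004 + 0.1521 = 0.2558
O = 0.1853 / √(0.4338 × 0.2558) = 0.1853 / 0.33312 = 0.5563
O = 0.5563 < 0.7 → No.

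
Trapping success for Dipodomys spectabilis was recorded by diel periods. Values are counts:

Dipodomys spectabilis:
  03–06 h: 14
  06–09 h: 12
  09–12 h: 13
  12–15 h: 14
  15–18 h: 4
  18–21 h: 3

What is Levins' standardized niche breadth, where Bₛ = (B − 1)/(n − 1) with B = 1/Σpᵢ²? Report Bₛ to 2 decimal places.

0.79

Proportions for Dipodomys spectabilis (n=60): 14/60=0.2333, 12/60=0.2000, 13/60=0.2167, 14/60=0.2333, 4/60=0.0667, 3/60=0.0500
Σpᵢ² = 0.2333² + 0.2000² + 0.2167² + 0.2333² + 0.0667² + 0.0500² = 0.054429 + 0.040000 + 0.046959 + 0.054429 + 0.004449 + 0.002500 = 0.202766
B = 1 / 0.202766 = 4.9318
Bₛ = (B − 1)/(n − 1) = (4.9318 − 1)/(6 − 1) = 3.9318/5 = 0.7864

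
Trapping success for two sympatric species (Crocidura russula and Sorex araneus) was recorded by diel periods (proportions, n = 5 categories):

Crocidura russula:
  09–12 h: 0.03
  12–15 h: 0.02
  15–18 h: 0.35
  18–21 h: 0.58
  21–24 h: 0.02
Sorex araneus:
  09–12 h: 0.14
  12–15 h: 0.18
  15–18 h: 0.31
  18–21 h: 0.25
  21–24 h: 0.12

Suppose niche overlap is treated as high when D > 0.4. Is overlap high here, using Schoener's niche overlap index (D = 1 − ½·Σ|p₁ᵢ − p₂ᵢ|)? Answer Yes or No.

Σ|p₁ᵢ − p₂ᵢ| = 0.11 + 0.16 + 0.04 + 0.33 + 0.10 = 0.74
D = 1 − ½ × 0.74 = 1 − 0.370 = 0.6300
D = 0.6300 > 0.4 → Yes.

Yes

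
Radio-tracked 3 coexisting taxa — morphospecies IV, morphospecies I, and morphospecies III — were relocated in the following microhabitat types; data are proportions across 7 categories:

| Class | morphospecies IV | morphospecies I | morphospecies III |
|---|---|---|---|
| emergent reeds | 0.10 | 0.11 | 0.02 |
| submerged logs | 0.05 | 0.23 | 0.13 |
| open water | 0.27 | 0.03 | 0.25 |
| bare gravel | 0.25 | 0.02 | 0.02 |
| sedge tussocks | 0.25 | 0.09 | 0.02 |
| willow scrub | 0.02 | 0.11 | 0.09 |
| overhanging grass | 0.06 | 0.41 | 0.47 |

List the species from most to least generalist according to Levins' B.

morphospecies IV > morphospecies I > morphospecies III

Σp_IVᵢ² = 0.10² + 0.05² + 0.27² + 0.25² + 0.25² + 0.02² + 0.06² = 0.0100 + 0.0025 + 0.0729 + 0.0625 + 0.0625 + 0.0004 + 0.0036 = 0.2144
B_IV = 1 / 0.2144 = 4.6642
Σp_Iᵢ² = 0.11² + 0.23² + 0.03² + 0.02² + 0.09² + 0.11² + 0.41² = 0.0121 + 0.0529 + 0.0009 + 0.0004 + 0.0081 + 0.0121 + 0.1681 = 0.2546
B_I = 1 / 0.2546 = 3.9277
Σp_IIIᵢ² = 0.02² + 0.13² + 0.25² + 0.02² + 0.02² + 0.09² + 0.47² = 0.0004 + 0.0169 + 0.0625 + 0.0004 + 0.0004 + 0.0081 + 0.2209 = 0.3096
B_III = 1 / 0.3096 = 3.2300
Ranking by B (broadest → narrowest): morphospecies IV (4.66) > morphospecies I (3.93) > morphospecies III (3.23)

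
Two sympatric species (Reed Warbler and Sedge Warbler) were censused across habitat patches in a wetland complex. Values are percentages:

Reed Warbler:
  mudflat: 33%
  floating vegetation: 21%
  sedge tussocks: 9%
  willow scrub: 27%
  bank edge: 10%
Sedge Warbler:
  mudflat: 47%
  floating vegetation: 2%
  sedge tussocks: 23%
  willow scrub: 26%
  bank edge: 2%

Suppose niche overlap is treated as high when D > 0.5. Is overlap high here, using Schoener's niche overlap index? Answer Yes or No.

Yes

Convert percentages to proportions (divide by 100).
Σ|p₁ᵢ − p₂ᵢ| = 0.14 + 0.19 + 0.14 + 0.01 + 0.08 = 0.56
D = 1 − ½ × 0.56 = 1 − 0.280 = 0.7200
D = 0.7200 > 0.5 → Yes.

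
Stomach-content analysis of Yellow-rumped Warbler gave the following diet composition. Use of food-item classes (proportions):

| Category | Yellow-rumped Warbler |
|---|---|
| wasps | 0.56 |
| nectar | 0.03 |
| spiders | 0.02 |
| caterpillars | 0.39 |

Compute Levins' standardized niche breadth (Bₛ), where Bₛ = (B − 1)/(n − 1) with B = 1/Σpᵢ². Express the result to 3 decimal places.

Σpᵢ² = 0.56² + 0.03² + 0.02² + 0.39² = 0.3136 + 0.0009 + 0.0004 + 0.1521 = 0.4670
B = 1 / 0.4670 = 2.14133
Bₛ = (B − 1)/(n − 1) = (2.14133 − 1)/(4 − 1) = 1.14133/3 = 0.38044

0.380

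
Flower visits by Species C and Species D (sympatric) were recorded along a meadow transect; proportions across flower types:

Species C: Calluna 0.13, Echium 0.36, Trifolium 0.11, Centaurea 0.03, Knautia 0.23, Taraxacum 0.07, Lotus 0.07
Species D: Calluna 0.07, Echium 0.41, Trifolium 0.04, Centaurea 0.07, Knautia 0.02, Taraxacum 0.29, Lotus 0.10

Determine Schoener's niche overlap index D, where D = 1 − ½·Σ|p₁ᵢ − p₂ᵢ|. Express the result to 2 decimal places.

0.66

Σ|p₁ᵢ − p₂ᵢ| = 0.06 + 0.05 + 0.07 + 0.04 + 0.21 + 0.22 + 0.03 = 0.68
D = 1 − ½ × 0.68 = 1 − 0.340 = 0.6600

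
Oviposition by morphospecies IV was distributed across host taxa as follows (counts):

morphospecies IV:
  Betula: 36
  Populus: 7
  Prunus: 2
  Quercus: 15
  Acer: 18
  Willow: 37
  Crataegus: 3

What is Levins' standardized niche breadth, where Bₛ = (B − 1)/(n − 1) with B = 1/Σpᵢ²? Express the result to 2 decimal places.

0.54

Proportions for morphospecies IV (n=118): 36/118=0.3051, 7/118=0.0593, 2/118=0.0169, 15/118=0.1271, 18/118=0.1525, 37/118=0.3136, 3/118=0.0254
Σpᵢ² = 0.3051² + 0.0593² + 0.0169² + 0.1271² + 0.1525² + 0.3136² + 0.0254² = 0.093086 + 0.003516 + 0.000286 + 0.016154 + 0.023256 + 0.098345 + 0.000645 = 0.235288
B = 1 / 0.235288 = 4.2501
Bₛ = (B − 1)/(n − 1) = (4.2501 − 1)/(7 − 1) = 3.2501/6 = 0.5417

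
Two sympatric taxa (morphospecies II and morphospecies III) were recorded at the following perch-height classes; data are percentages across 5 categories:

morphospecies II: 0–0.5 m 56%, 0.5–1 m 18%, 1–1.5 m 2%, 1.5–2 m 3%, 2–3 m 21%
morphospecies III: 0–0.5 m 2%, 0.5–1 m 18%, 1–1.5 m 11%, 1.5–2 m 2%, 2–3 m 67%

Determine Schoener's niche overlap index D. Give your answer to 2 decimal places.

0.45

Convert percentages to proportions (divide by 100).
Σ|p₁ᵢ − p₂ᵢ| = 0.54 + 0.00 + 0.09 + 0.01 + 0.46 = 1.10
D = 1 − ½ × 1.10 = 1 − 0.550 = 0.4500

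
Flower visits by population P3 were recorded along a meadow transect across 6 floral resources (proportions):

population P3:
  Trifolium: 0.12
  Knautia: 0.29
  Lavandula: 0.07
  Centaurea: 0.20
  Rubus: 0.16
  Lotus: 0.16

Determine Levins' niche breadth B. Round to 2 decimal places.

5.14

Σpᵢ² = 0.12² + 0.29² + 0.07² + 0.20² + 0.16² + 0.16² = 0.0144 + 0.0841 + 0.0049 + 0.0400 + 0.0256 + 0.0256 = 0.1946
B = 1 / 0.1946 = 5.1387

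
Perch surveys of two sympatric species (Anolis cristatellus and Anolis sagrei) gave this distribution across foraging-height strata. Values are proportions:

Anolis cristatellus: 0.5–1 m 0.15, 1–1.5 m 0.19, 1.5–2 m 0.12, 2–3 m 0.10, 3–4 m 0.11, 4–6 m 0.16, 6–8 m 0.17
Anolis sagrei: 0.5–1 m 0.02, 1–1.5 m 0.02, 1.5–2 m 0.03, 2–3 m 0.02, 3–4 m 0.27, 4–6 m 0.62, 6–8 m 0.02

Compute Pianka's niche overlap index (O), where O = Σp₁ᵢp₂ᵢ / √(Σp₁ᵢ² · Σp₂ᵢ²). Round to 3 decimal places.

0.552

Σ p₁ᵢp₂ᵢ = 0.0030 + 0.0038 + 0.0036 + 0.0020 + 0.0297 + 0.0992 + 0.0034 = 0.1447
Σp_1ᵢ² = 0.15² + 0.19² + 0.12² + 0.10² + 0.11² + 0.16² + 0.17² = 0.0225 + 0.0361 + 0.0144 + 0.0100 + 0.0121 + 0.0256 + 0.0289 = 0.1496
Σp_2ᵢ² = 0.02² + 0.02² + 0.03² + 0.02² + 0.27² + 0.62² + 0.02² = 0.0004 + 0.0004 + 0.0009 + 0.0004 + 0.0729 + 0.3844 + 0.0004 = 0.4598
O = 0.1447 / √(0.1496 × 0.4598) = 0.1447 / 0.262271 = 0.55172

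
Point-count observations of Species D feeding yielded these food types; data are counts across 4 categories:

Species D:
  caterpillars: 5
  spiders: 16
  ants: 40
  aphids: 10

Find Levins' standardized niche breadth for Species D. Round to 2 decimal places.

0.51

Proportions for Species D (n=71): 5/71=0.0704, 16/71=0.2254, 40/71=0.5634, 10/71=0.1408
Σpᵢ² = 0.0704² + 0.2254² + 0.5634² + 0.1408² = 0.004956 + 0.050805 + 0.317420 + 0.019825 = 0.393006
B = 1 / 0.393006 = 2.5445
Bₛ = (B − 1)/(n − 1) = (2.5445 − 1)/(4 − 1) = 1.5445/3 = 0.5148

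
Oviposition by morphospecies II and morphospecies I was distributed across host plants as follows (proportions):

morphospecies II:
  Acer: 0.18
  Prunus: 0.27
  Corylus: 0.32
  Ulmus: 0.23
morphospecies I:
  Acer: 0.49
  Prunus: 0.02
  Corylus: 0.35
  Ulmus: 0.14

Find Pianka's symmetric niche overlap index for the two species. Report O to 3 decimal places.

0.753

Σ p₁ᵢp₂ᵢ = 0.0882 + 0.0054 + 0.1120 + 0.0322 = 0.2378
Σp_1ᵢ² = 0.18² + 0.27² + 0.32² + 0.23² = 0.0324 + 0.0729 + 0.1024 + 0.0529 = 0.2606
Σp_2ᵢ² = 0.49² + 0.02² + 0.35² + 0.14² = 0.2401 + 0.0004 + 0.1225 + 0.0196 = 0.3826
O = 0.2378 / √(0.2606 × 0.3826) = 0.2378 / 0.315762 = 0.75310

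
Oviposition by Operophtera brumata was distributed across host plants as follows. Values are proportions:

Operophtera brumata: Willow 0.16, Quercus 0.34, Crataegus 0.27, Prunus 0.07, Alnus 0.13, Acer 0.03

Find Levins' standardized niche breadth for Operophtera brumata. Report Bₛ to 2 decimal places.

Σpᵢ² = 0.16² + 0.34² + 0.27² + 0.07² + 0.13² + 0.03² = 0.0256 + 0.1156 + 0.0729 + 0.0049 + 0.0169 + 0.0009 = 0.2368
B = 1 / 0.2368 = 4.2230
Bₛ = (B − 1)/(n − 1) = (4.2230 − 1)/(6 − 1) = 3.2230/5 = 0.6446

0.64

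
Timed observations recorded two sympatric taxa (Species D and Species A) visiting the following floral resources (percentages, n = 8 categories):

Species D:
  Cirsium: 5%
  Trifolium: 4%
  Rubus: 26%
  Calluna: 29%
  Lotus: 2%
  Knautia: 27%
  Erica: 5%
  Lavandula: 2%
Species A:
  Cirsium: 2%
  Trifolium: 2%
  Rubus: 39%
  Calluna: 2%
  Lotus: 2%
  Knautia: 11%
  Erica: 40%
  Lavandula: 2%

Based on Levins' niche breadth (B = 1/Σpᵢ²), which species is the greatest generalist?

Species D

Convert percentages to proportions (divide by 100).
Σp_Dᵢ² = 0.05² + 0.04² + 0.26² + 0.29² + 0.02² + 0.27² + 0.05² + 0.02² = 0.0025 + 0.0016 + 0.0676 + 0.0841 + 0.0004 + 0.0729 + 0.0025 + 0.0004 = 0.2320
B_D = 1 / 0.2320 = 4.3103
Σp_Aᵢ² = 0.02² + 0.02² + 0.39² + 0.02² + 0.02² + 0.11² + 0.40² + 0.02² = 0.0004 + 0.0004 + 0.1521 + 0.0004 + 0.0004 + 0.0121 + 0.1600 + 0.0004 = 0.3262
B_A = 1 / 0.3262 = 3.0656
Highest B → broadest niche (most generalist): Species D (B = 4.31).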